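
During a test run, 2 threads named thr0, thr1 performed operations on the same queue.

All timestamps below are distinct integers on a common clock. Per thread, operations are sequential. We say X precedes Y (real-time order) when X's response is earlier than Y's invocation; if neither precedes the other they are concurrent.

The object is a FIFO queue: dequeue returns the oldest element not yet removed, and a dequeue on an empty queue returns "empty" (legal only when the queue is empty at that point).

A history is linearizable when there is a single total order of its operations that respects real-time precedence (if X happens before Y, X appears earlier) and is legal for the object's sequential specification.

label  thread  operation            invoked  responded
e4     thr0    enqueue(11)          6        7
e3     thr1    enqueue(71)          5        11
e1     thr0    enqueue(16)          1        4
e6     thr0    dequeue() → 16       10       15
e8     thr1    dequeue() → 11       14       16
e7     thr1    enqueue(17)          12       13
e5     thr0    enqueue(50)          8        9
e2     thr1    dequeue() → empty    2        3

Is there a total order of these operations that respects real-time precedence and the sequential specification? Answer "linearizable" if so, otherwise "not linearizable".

one valid linearization: e2, e1, e4, e3, e5, e6, e7, e8
after step 1 (e2 dequeue() → empty): queue <>
after step 2 (e1 enqueue(16)): queue <16>
after step 3 (e4 enqueue(11)): queue <16,11>
after step 4 (e3 enqueue(71)): queue <16,11,71>
after step 5 (e5 enqueue(50)): queue <16,11,71,50>
after step 6 (e6 dequeue() → 16): queue <11,71,50>
after step 7 (e7 enqueue(17)): queue <11,71,50,17>
after step 8 (e8 dequeue() → 11): queue <71,50,17>

linearizable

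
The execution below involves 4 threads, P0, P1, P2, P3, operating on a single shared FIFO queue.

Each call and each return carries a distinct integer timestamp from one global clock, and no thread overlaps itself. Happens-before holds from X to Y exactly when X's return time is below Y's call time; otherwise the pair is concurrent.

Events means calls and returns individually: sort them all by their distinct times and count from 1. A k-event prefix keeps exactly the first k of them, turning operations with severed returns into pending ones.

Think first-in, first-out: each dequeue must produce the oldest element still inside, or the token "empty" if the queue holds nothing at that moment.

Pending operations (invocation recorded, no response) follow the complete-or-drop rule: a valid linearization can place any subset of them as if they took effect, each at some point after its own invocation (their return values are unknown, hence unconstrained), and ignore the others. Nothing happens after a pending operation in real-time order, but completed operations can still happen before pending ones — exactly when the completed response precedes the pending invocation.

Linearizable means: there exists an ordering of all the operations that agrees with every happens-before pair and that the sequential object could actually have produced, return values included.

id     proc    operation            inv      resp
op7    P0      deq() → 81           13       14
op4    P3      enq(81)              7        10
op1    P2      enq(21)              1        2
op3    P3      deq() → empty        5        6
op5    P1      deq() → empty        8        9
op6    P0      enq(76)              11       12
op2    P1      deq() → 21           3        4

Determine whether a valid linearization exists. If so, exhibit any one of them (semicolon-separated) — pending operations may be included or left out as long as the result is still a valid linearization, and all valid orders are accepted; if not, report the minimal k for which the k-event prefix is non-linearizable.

after step 1 (op1 enq(21)): queue <21>
after step 2 (op2 deq() → 21): queue <>
after step 3 (op3 deq() → empty): queue <>
after step 4 (op5 deq() → empty): queue <>
after step 5 (op4 enq(81)): queue <81>
after step 6 (op6 enq(76)): queue <81,76>
after step 7 (op7 deq() → 81): queue <76>

linearizable — witness: op1; op2; op3; op5; op4; op6; op7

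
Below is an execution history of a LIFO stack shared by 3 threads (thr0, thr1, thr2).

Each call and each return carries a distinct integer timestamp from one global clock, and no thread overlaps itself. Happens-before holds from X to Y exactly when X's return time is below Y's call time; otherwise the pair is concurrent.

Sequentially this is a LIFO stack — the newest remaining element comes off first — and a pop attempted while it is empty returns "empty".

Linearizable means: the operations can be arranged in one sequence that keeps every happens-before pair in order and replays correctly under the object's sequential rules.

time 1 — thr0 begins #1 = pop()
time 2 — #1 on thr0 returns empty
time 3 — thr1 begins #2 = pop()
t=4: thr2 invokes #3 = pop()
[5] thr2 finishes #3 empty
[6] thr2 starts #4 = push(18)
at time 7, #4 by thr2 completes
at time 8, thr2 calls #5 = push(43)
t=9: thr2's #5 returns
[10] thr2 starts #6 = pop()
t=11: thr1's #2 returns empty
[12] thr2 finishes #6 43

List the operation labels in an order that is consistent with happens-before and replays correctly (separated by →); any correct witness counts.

#1 → #2 → #3 → #4 → #5 → #6

step 1: #1 pop() → empty — stack <>
step 2: #2 pop() → empty — stack <>
step 3: #3 pop() → empty — stack <>
step 4: #4 push(18) — stack <18>
step 5: #5 push(43) — stack <18,43>
step 6: #6 pop() → 43 — stack <18>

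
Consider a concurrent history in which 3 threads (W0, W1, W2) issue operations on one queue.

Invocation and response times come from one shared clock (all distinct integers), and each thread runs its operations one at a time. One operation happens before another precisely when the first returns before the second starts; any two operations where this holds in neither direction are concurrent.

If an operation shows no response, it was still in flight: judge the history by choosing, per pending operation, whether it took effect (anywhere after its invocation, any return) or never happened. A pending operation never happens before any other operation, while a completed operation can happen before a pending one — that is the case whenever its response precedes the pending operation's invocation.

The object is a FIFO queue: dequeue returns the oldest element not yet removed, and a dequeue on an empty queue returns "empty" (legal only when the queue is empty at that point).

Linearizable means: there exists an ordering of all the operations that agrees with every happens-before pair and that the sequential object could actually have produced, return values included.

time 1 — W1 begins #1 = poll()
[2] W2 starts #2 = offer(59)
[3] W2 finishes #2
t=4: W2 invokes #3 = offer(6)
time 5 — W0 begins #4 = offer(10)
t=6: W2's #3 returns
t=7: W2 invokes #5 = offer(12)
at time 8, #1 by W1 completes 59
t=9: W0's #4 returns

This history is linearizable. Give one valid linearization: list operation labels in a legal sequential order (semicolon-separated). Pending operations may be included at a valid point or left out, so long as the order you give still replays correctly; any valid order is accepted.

1. #2 offer(59), leaving queue <59>
2. #1 poll() → 59, leaving queue <>
3. #3 offer(6), leaving queue <6>
4. #4 offer(10), leaving queue <6,10>

#2; #1; #3; #4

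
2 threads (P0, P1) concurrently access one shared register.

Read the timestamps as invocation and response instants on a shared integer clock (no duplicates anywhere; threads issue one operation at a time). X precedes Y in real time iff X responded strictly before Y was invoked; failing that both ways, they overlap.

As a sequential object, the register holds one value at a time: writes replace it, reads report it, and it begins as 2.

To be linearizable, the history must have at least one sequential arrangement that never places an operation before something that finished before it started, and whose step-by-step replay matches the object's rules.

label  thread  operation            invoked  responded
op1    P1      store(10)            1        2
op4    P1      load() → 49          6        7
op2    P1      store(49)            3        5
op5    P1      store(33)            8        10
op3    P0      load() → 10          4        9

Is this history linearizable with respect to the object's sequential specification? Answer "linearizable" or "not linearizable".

linearizable

a witness: op1, op3, op2, op4, op5
after step 1 (op1 store(10)): value 10
after step 2 (op3 load() → 10): value 10
after step 3 (op2 store(49)): value 49
after step 4 (op4 load() → 49): value 49
after step 5 (op5 store(33)): value 33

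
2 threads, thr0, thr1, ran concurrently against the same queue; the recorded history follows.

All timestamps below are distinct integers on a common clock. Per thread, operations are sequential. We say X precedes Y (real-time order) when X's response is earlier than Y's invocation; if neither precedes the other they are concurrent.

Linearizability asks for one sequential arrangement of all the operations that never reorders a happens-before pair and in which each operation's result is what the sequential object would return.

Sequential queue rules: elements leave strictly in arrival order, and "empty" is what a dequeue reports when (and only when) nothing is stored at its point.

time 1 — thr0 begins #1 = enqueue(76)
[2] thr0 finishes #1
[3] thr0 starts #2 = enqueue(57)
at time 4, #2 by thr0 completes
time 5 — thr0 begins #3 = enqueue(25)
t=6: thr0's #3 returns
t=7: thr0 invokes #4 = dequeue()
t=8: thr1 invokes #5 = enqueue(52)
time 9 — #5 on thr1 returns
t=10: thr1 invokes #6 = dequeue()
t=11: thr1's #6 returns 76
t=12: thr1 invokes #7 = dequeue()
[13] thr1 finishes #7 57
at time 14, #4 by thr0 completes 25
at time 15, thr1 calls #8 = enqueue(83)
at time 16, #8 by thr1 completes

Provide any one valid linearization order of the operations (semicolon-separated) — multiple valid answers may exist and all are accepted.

#1; #2; #3; #5; #6; #7; #4; #8

1. #1 enqueue(76), leaving queue <76>
2. #2 enqueue(57), leaving queue <76,57>
3. #3 enqueue(25), leaving queue <76,57,25>
4. #5 enqueue(52), leaving queue <76,57,25,52>
5. #6 dequeue() → 76, leaving queue <57,25,52>
6. #7 dequeue() → 57, leaving queue <25,52>
7. #4 dequeue() → 25, leaving queue <52>
8. #8 enqueue(83), leaving queue <52,83>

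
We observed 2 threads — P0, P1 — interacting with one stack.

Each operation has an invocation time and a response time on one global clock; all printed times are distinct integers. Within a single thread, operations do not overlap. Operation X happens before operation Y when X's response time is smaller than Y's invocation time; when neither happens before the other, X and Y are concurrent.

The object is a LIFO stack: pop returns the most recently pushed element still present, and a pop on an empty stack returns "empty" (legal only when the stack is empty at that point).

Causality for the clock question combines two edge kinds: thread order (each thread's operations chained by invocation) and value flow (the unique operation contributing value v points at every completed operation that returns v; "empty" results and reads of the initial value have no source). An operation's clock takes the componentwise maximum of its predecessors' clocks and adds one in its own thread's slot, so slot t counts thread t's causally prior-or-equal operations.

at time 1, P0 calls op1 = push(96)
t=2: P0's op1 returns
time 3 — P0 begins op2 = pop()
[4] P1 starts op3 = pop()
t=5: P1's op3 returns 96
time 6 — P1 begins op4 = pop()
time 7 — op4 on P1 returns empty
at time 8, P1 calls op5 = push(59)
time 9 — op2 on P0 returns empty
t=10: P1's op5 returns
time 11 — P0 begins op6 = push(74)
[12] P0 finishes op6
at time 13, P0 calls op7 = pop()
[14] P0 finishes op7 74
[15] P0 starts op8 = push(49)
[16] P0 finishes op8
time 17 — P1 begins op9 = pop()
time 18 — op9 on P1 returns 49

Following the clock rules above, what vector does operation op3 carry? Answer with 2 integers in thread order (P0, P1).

(1, 1)

VC(op1, invoked at 1): no causal predecessors; +1 on P0 → (1, 0)
from VC(op1)=(1, 0), op3 (invoked 4) maxes components and bumps P1 → (1, 1)
from VC(op1)=(1, 0), op2 (invoked 3) maxes components and bumps P0 → (2, 0)
from VC(op3)=(1, 1), op4 (invoked 6) maxes components and bumps P1 → (1, 2)
from VC(op2)=(2, 0), op6 (invoked 11) maxes components and bumps P0 → (3, 0)
from VC(op4)=(1, 2), op5 (invoked 8) maxes components and bumps P1 → (1, 3)
from VC(op6)=(3, 0), op7 (invoked 13) maxes components and bumps P0 → (4, 0)
from VC(op7)=(4, 0), op8 (invoked 15) maxes components and bumps P0 → (5, 0)
from VC(op5)=(1, 3), VC(op8)=(5, 0), op9 (invoked 17) maxes components and bumps P1 → (5, 4)
target: VC(op3) = (1, 1)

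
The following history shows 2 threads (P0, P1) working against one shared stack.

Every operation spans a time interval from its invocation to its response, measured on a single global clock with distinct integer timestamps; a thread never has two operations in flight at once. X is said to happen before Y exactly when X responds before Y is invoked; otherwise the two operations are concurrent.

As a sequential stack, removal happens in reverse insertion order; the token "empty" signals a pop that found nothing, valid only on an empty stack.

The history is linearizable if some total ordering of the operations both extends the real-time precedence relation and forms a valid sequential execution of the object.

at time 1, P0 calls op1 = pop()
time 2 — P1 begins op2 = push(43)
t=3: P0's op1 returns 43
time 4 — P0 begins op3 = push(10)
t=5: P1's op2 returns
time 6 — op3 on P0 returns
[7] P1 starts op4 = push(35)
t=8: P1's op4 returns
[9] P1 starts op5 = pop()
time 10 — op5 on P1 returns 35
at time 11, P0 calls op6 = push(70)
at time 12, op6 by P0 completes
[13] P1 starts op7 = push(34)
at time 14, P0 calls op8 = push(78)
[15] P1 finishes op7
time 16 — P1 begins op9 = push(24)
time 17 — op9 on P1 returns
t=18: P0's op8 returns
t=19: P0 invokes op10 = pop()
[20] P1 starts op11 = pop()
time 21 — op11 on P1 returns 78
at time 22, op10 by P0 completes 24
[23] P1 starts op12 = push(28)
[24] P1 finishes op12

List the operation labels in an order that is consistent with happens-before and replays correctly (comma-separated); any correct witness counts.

after step 1 (op2 push(43)): stack <43>
after step 2 (op1 pop() → 43): stack <>
after step 3 (op3 push(10)): stack <10>
after step 4 (op4 push(35)): stack <10,35>
after step 5 (op5 pop() → 35): stack <10>
after step 6 (op6 push(70)): stack <10,70>
after step 7 (op7 push(34)): stack <10,70,34>
after step 8 (op8 push(78)): stack <10,70,34,78>
after step 9 (op9 push(24)): stack <10,70,34,78,24>
after step 10 (op10 pop() → 24): stack <10,70,34,78>
after step 11 (op11 pop() → 78): stack <10,70,34>
after step 12 (op12 push(28)): stack <10,70,34,28>

op2, op1, op3, op4, op5, op6, op7, op8, op9, op10, op11, op12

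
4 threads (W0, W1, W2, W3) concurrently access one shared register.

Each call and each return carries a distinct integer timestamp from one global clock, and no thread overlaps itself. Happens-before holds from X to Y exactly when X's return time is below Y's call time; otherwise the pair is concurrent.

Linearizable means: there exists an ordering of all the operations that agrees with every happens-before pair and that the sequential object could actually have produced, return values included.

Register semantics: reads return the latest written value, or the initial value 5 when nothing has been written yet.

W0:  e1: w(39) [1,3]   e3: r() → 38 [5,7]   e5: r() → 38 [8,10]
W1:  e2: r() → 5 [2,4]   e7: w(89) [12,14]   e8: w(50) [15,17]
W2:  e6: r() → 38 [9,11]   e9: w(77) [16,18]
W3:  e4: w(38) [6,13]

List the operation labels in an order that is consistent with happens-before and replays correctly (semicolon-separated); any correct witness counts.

e2; e1; e4; e3; e5; e6; e7; e8; e9

step 1: e2 r() → 5 — value 5
step 2: e1 w(39) — value 39
step 3: e4 w(38) — value 38
step 4: e3 r() → 38 — value 38
step 5: e5 r() → 38 — value 38
step 6: e6 r() → 38 — value 38
step 7: e7 w(89) — value 89
step 8: e8 w(50) — value 50
step 9: e9 w(77) — value 77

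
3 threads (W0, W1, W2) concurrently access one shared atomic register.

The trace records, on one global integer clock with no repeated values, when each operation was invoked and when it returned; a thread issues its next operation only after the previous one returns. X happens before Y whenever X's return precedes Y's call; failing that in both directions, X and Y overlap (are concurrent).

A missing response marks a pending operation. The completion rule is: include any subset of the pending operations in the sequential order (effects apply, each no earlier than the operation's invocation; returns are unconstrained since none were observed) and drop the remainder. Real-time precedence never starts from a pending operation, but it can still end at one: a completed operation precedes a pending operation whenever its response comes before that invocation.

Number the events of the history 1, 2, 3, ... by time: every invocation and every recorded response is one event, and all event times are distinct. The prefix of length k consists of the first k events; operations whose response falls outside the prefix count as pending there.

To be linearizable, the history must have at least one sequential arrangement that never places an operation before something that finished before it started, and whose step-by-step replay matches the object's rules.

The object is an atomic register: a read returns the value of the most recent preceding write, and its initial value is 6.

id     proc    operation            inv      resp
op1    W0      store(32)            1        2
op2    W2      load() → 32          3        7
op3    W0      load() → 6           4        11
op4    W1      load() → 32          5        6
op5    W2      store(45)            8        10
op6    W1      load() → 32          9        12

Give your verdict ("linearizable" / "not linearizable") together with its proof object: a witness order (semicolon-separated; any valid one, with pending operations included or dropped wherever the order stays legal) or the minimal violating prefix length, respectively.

already the first 11 events (up to op3's response at time 11) admit no linearization; the first 10 still do
every one of the 8 real-time-consistent orders over 5 completed atomic register ops fails the sequential spec
include/drop combinations of the 1 pending operation (op6) were all tried; none helps
e.g. op1, op2, op3, op4, op5 (pending dropped): illegal at step 3, since op3 load() → 6 cannot apply there
e.g. op1, op2, op4, op3, op5 (pending dropped): illegal at step 4, since op3 load() → 6 cannot apply there

not linearizable — minimal violating prefix: 11 events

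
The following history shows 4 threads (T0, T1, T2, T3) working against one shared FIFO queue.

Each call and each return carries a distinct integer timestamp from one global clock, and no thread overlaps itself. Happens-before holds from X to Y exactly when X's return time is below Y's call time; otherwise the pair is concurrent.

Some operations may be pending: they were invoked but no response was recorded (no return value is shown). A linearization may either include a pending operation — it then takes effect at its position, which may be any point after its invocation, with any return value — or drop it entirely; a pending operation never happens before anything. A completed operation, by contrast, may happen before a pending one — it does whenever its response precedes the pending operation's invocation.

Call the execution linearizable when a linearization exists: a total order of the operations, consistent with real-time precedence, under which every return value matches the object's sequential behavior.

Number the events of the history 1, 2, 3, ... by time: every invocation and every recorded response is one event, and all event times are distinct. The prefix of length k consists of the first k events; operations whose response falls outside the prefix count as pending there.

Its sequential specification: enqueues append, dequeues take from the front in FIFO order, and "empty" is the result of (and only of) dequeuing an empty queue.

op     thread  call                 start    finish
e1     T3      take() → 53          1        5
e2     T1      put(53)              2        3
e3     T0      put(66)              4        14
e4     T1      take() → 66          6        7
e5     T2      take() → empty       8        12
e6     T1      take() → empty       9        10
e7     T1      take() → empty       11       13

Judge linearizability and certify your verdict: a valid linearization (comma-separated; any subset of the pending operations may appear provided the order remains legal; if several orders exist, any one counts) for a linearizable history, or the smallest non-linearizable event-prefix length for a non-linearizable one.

linearizable — witness: e2, e1, e3, e4, e5, e6, e7

after step 1 (e2 put(53)): queue <53>
after step 2 (e1 take() → 53): queue <>
after step 3 (e3 put(66)): queue <66>
after step 4 (e4 take() → 66): queue <>
after step 5 (e5 take() → empty): queue <>
after step 6 (e6 take() → empty): queue <>
after step 7 (e7 take() → empty): queue <>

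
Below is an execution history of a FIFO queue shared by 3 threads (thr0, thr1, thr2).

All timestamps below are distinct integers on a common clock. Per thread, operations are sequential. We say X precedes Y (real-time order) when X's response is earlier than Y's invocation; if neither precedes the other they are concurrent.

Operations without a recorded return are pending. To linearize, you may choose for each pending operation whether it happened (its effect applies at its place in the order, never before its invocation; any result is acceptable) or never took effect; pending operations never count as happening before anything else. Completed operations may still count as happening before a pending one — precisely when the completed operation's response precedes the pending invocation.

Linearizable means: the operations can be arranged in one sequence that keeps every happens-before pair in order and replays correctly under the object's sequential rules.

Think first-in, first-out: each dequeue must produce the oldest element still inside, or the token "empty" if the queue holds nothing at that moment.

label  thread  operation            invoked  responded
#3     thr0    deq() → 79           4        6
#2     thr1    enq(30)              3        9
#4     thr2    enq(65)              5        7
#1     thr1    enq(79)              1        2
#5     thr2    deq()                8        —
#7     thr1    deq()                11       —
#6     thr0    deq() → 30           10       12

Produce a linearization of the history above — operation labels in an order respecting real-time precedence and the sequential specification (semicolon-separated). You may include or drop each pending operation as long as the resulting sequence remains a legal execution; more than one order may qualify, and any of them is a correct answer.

#1; #2; #3; #4; #6

step 1: #1 enq(79) — queue <79>
step 2: #2 enq(30) — queue <79,30>
step 3: #3 deq() → 79 — queue <30>
step 4: #4 enq(65) — queue <30,65>
step 5: #6 deq() → 30 — queue <65>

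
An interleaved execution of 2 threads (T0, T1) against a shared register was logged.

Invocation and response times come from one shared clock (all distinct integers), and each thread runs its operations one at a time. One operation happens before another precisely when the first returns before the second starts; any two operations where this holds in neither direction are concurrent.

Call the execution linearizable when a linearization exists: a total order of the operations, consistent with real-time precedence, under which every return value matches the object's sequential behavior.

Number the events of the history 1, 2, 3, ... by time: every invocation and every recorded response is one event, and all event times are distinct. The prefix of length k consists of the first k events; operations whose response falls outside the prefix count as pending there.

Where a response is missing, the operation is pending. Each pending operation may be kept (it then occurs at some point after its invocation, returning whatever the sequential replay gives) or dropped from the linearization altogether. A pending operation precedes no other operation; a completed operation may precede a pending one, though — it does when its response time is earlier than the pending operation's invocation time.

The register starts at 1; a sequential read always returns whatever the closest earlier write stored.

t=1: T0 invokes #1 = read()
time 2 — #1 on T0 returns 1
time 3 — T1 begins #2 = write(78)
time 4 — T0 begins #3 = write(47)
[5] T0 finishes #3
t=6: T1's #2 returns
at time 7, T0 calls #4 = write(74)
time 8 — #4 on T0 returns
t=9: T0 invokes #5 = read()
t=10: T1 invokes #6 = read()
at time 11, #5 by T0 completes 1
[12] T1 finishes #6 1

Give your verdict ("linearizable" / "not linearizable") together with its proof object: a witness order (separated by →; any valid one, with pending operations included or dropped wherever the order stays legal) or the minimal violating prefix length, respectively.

cut after 10 events: linearizable; cut after 11 events (#5 responds, time 11): not linearizable
2 orders of the 5 completed register ops respect real time; none is legal
including or dropping the 1 pending operation (#6) in any combination fails
for example #1, #2, #3, #4, #5 (pending dropped) fails at step 5: #5 read() → 1 is not legal there
for example #1, #3, #2, #4, #5 (pending dropped) fails at step 5: #5 read() → 1 is not legal there

not linearizable — minimal violating prefix: 11 events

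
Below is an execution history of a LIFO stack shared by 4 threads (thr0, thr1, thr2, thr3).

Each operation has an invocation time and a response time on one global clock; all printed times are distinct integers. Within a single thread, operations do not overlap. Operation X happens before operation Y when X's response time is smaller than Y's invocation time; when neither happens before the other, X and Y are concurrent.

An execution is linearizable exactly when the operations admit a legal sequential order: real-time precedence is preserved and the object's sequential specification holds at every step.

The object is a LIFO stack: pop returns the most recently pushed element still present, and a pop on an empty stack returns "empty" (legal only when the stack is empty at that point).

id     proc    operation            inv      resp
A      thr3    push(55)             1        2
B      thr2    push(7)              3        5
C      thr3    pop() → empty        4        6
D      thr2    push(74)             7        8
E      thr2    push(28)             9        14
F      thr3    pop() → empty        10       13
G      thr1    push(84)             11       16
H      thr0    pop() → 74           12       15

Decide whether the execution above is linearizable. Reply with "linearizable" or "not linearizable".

not linearizable

the violation lands at event 6, C's response at time 6: events 1..5 linearize, events 1..6 do not
real-time-consistent orders of the 3 completed operations: 2 — all fail the LIFO stack replay
take A, B, C: step 3 already fails, because C pop() → empty cannot occur there
take A, C, B: step 2 already fails, because C pop() → empty cannot occur there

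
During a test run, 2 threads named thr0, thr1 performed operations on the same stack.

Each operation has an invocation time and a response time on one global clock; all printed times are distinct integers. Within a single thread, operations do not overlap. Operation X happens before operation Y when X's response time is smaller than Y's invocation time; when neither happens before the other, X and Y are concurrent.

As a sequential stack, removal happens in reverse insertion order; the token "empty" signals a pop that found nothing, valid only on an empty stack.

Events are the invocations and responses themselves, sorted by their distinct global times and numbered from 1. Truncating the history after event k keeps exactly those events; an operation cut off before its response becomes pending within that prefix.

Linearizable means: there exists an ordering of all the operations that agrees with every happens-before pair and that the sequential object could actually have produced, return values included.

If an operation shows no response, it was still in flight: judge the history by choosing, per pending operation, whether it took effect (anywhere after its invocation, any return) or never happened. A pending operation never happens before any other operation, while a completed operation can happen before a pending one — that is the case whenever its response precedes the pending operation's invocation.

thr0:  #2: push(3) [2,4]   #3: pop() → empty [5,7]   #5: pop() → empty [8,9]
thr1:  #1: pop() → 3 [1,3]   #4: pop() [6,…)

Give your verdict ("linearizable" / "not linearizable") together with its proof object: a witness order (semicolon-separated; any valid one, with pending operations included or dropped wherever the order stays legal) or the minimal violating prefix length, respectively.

after step 1 (#2 push(3)): stack <3>
after step 2 (#1 pop() → 3): stack <>
after step 3 (#3 pop() → empty): stack <>
after step 4 (#4 pop() (pending, included)): stack <>
after step 5 (#5 pop() → empty): stack <>

linearizable — witness: #2; #1; #3; #4; #5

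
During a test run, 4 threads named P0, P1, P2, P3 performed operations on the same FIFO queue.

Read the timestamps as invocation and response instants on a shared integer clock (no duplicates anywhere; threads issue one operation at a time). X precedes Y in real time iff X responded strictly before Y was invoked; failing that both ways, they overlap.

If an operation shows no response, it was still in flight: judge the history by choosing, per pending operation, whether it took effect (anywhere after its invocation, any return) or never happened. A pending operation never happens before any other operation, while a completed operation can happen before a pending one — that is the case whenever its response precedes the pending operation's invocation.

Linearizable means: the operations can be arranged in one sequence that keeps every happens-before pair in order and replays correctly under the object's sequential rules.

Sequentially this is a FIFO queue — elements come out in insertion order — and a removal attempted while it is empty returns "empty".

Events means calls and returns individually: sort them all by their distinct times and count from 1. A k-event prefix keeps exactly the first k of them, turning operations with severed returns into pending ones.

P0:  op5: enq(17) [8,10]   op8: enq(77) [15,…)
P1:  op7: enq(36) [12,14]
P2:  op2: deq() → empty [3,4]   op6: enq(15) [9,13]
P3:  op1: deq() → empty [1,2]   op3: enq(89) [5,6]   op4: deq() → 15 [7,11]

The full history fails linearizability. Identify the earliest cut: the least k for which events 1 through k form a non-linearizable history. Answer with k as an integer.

events 1..10 are still linearizable — one witness is op1, op2, op3, op4, op5:
1. op1 deq() → empty, leaving queue <>
2. op2 deq() → empty, leaving queue <>
3. op3 enq(89), leaving queue <89>
4. op4 deq() (pending, included), leaving queue <>
5. op5 enq(17), leaving queue <17>
at event 11 (op4's time-11 response) nothing linearizes any more
including or dropping the 1 pending operation (op6) in any combination fails
take op1, op2, op3, op4, op5 (pending dropped): step 4 already fails, because op4 deq() → 15 cannot occur there
take op1, op2, op3, op5, op4 (pending dropped): step 5 already fails, because op4 deq() → 15 cannot occur there

11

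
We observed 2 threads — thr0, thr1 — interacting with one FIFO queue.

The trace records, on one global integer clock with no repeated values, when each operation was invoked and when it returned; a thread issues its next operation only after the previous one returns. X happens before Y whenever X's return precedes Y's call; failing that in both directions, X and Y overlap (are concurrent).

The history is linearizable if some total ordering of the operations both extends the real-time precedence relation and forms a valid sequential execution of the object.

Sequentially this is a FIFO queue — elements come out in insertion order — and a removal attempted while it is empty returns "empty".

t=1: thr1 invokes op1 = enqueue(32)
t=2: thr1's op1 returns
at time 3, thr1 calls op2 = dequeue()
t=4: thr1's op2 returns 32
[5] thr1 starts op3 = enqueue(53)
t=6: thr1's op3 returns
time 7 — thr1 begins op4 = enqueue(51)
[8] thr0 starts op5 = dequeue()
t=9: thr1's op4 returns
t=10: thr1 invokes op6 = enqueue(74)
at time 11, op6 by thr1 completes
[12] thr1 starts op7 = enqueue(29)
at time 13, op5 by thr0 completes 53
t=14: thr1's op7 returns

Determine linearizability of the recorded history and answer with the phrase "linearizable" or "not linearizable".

witness order: op1, op2, op3, op4, op5, op6, op7
1. op1 enqueue(32), leaving queue <32>
2. op2 dequeue() → 32, leaving queue <>
3. op3 enqueue(53), leaving queue <53>
4. op4 enqueue(51), leaving queue <53,51>
5. op5 dequeue() → 53, leaving queue <51>
6. op6 enqueue(74), leaving queue <51,74>
7. op7 enqueue(29), leaving queue <51,74,29>

linearizable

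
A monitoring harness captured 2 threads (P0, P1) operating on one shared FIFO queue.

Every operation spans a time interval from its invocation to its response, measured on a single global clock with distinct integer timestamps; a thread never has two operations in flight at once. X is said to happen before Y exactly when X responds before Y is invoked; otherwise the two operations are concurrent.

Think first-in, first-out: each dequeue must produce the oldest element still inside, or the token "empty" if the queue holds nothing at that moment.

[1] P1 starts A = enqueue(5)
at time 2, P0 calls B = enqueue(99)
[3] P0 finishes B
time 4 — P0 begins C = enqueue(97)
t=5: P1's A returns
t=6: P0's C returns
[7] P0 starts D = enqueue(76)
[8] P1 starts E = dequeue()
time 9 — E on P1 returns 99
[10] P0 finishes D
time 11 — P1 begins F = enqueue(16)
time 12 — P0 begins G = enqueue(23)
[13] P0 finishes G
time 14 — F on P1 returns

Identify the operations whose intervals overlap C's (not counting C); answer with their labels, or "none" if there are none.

concurrent with C ([4,6]): every op whose interval crosses 4..6
A [1,5]: concurrent
B [2,3]: before
D [7,10]: after
E [8,9]: after
F [11,14]: after
G [12,13]: after

A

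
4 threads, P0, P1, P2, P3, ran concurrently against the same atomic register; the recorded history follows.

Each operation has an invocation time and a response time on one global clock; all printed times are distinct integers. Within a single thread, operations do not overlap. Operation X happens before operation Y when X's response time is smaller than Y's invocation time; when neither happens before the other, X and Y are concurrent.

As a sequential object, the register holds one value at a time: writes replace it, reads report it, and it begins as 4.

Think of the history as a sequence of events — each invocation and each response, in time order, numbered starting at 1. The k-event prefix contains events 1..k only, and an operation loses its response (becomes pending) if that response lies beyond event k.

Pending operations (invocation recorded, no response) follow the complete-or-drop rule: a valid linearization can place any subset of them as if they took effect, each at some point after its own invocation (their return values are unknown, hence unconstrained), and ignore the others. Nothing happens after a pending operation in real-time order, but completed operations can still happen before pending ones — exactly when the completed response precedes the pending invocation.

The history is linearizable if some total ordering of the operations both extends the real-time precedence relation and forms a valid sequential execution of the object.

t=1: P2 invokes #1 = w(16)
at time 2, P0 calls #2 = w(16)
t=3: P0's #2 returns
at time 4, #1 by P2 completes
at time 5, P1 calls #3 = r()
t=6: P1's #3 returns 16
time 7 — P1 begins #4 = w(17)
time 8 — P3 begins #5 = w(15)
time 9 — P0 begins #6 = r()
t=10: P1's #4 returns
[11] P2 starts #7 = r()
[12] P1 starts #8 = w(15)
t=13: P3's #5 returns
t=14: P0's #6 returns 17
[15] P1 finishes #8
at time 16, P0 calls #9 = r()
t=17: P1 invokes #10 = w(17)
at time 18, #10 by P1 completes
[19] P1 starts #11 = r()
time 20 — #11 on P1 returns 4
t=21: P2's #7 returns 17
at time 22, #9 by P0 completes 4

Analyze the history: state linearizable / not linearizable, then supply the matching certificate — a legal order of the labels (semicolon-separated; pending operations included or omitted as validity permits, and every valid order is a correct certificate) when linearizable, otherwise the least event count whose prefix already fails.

not linearizable — minimal violating prefix: 20 events

events 1..19 are fine; event 20 — the response of #11 at time 20 — makes the prefix non-linearizable
9 completed operations, 24 real-time-consistent orders — every atomic register replay fails
include/drop combinations of the 2 pending operations (#7, #9) were all tried; none helps
take #1, #2, #3, #4, #5, #6, #8, #10, #11 (pending dropped): step 6 already fails, because #6 r() → 17 cannot occur there
take #1, #2, #3, #4, #5, #8, #6, #10, #11 (pending dropped): step 7 already fails, because #6 r() → 17 cannot occur there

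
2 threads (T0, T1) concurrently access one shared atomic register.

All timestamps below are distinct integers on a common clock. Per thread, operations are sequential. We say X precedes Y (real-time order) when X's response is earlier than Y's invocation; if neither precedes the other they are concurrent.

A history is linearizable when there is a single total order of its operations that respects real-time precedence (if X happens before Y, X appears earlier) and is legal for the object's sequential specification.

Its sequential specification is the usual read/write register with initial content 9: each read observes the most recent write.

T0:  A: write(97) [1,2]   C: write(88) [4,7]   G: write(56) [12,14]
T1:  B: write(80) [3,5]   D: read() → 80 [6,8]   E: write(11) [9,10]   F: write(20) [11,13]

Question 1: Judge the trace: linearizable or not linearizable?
linearizable

a witness: A, B, D, C, E, F, G
after step 1 (A write(97)): value 97
after step 2 (B write(80)): value 80
after step 3 (D read() → 80): value 80
after step 4 (C write(88)): value 88
after step 5 (E write(11)): value 11
after step 6 (F write(20)): value 20
after step 7 (G write(56)): value 56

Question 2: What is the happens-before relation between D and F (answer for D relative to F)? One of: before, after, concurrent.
before

D spans [6,8], F spans [11,13]
resp(D)=8 < inv(F)=11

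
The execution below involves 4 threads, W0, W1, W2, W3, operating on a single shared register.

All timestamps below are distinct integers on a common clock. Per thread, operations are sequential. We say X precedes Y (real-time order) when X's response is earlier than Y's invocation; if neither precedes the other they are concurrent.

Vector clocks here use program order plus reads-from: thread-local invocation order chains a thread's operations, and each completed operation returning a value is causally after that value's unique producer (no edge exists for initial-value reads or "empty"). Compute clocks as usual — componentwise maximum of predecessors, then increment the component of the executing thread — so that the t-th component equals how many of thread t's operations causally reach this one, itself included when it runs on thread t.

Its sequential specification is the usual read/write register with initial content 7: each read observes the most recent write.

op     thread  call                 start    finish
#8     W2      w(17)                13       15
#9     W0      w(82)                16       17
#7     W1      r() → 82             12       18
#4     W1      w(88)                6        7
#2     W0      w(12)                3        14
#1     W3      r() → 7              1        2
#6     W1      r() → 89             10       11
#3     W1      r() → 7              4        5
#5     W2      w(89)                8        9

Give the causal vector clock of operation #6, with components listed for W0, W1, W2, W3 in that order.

VC(#1, invoked at 1): no causal predecessors; +1 on W3 → (0, 0, 0, 1)
VC(#5, invoked at 8): no causal predecessors; +1 on W2 → (0, 0, 1, 0)
VC(#3, invoked at 4): no causal predecessors; +1 on W1 → (0, 1, 0, 0)
VC(#2, invoked at 3): no causal predecessors; +1 on W0 → (1, 0, 0, 0)
VC(#8, invoked at 13): max of VC(#5)=(0, 0, 1, 0), then +1 on thread W2 → (0, 0, 2, 0)
VC(#4, invoked at 6): max of VC(#3)=(0, 1, 0, 0), then +1 on thread W1 → (0, 2, 0, 0)
VC(#9, invoked at 16): max of VC(#2)=(1, 0, 0, 0), then +1 on thread W0 → (2, 0, 0, 0)
VC(#6, invoked at 10): max of VC(#4)=(0, 2, 0, 0), VC(#5)=(0, 0, 1, 0), then +1 on thread W1 → (0, 3, 1, 0)
VC(#7, invoked at 12): max of VC(#6)=(0, 3, 1, 0), VC(#9)=(2, 0, 0, 0), then +1 on thread W1 → (2, 4, 1, 0)
target: VC(#6) = (0, 3, 1, 0)

(0, 3, 1, 0)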